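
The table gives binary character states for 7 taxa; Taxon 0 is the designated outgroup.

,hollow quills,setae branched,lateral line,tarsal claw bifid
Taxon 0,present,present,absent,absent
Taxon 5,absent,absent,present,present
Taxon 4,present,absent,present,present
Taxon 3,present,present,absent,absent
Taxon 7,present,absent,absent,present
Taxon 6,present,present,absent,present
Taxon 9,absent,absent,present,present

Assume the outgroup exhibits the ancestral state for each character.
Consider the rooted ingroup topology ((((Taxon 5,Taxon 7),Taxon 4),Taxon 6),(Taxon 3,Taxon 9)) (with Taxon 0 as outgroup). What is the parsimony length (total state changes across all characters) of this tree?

9

Map each character onto ((((Taxon 5,Taxon 7),Taxon 4),Taxon 6),(Taxon 3,Taxon 9)) (rooted by Taxon 0) and count the minimum state changes it requires (Fitch parsimony):
hollow quills: 2; setae branched: 2; lateral line: 3; tarsal claw bifid: 2.
Total tree length = 9.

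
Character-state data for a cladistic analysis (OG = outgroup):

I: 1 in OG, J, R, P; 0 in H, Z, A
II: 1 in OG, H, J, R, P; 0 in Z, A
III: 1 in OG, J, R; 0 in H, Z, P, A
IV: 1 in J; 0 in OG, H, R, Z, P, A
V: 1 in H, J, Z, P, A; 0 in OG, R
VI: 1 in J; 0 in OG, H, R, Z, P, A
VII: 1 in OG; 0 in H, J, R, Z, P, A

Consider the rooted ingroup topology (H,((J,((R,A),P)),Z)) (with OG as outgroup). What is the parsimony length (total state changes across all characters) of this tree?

Map each character onto (H,((J,((R,A),P)),Z)) (rooted by OG) and count the minimum state changes it requires (Fitch parsimony):
I: 3; II: 2; III: 3; IV: 1; V: 2; VI: 1; VII: 1.
Total tree length = 13.

13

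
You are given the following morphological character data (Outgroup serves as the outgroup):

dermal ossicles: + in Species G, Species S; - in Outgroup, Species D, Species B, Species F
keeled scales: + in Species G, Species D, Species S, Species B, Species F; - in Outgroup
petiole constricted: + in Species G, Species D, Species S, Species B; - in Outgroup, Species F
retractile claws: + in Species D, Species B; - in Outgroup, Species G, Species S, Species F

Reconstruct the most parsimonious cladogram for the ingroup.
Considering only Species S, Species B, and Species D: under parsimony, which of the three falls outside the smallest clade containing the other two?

Species S

The outgroup has state '-' for every character, so '+' is the derived state throughout.
dermal ossicles: derived state '+' in Species G and Species S only — synapomorphy for {Species G, Species S}.
All ingroup taxa share the derived state '+' for keeled scales; it defines the ingroup but does not resolve relationships within it.
petiole constricted: derived state '+' in Species B, Species D, Species G, and Species S only — synapomorphy for {Species B, Species D, Species G, Species S}.
Only Species B and Species D show the derived state '+' for retractile claws, supporting them as a clade.
Most parsimonious ingroup topology: (((Species G,Species S),(Species D,Species B)),Species F).
Species B and Species D share a more recent common ancestor with each other than either does with Species S, so Species S is the least closely related of the three.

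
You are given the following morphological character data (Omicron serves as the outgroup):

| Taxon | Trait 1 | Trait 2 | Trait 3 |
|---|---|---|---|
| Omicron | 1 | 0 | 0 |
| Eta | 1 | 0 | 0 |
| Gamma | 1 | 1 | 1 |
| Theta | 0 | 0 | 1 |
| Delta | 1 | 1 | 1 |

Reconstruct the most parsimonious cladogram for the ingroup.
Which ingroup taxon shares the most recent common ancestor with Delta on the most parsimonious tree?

Character polarity is set by the outgroup: the derived state is whichever differs from the outgroup's state, so for Trait 1 the derived state is '0', and for the remaining characters it is '1'.
Trait 1 (derived state '0') is unique to Theta (autapomorphy; uninformative for grouping).
Only Delta and Gamma show the derived state '1' for Trait 2, supporting them as a clade.
Trait 3 (derived state '1') is shared by Delta, Gamma, and Theta — a synapomorphy uniting that clade.
Most parsimonious ingroup topology: (Eta,((Gamma,Delta),Theta)).
Delta and Gamma form a cherry on this tree, so they are sister taxa.

Gamma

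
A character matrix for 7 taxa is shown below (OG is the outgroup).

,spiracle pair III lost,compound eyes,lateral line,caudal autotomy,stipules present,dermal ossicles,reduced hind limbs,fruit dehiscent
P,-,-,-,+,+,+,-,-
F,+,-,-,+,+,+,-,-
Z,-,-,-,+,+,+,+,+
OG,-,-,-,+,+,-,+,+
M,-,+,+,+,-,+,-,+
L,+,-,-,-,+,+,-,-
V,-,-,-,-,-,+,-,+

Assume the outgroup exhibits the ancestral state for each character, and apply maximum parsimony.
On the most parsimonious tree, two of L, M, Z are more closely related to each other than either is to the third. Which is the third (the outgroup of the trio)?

Character polarity is set by the outgroup: the derived state is whichever differs from the outgroup's state, so for caudal autotomy, stipules present, reduced hind limbs, fruit dehiscent the derived state is '-', and for the remaining characters it is '+'.
spiracle pair III lost: derived state '+' in F and L only — synapomorphy for {F, L}.
compound eyes (derived state '+') is unique to M (autapomorphy; uninformative for grouping).
lateral line (derived state '+') is unique to M (autapomorphy; uninformative for grouping).
caudal autotomy groups L and V, which is incompatible with the clades supported by the remaining characters; treating it as convergent (homoplasy) costs fewer steps than any alternative tree.
stipules present: derived state '-' in M and V only — synapomorphy for {M, V}.
All ingroup taxa share the derived state '+' for dermal ossicles; it defines the ingroup but does not resolve relationships within it.
reduced hind limbs: derived state '-' in F, L, M, P, and V only — synapomorphy for {F, L, M, P, V}.
fruit dehiscent: derived state '-' in F, L, and P only — synapomorphy for {F, L, P}.
Most parsimonious ingroup topology: ((((L,F),P),(M,V)),Z).
L and M share a more recent common ancestor with each other than either does with Z, so Z is the least closely related of the three.

Z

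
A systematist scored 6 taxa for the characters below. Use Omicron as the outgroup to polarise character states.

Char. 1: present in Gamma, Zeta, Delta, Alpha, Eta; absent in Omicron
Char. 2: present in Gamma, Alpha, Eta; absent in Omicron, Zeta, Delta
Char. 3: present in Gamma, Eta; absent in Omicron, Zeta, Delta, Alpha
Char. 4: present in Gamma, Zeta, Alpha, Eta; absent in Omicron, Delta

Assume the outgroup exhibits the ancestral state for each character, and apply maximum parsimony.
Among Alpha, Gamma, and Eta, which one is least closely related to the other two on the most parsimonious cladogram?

The outgroup has state 'absent' for every character, so 'present' is the derived state throughout.
All ingroup taxa share the derived state 'present' for Char. 1; it defines the ingroup but does not resolve relationships within it.
Char. 2 (derived state 'present') is shared by Alpha, Eta, and Gamma — a synapomorphy uniting that clade.
Char. 3: derived state 'present' in Eta and Gamma only — synapomorphy for {Eta, Gamma}.
Char. 4: derived state 'present' in Alpha, Eta, Gamma, and Zeta only — synapomorphy for {Alpha, Eta, Gamma, Zeta}.
Most parsimonious ingroup topology: ((((Gamma,Eta),Alpha),Zeta),Delta).
Gamma and Eta share a more recent common ancestor with each other than either does with Alpha, so Alpha is the least closely related of the three.

Alpha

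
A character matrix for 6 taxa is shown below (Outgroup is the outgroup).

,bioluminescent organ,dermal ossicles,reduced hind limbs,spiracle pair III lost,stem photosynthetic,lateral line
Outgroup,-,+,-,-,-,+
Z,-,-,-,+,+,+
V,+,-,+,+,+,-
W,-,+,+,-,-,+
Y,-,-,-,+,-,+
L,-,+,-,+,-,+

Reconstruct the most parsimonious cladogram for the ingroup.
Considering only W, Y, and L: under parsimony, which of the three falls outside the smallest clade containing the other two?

W

Character polarity is set by the outgroup: the derived state is whichever differs from the outgroup's state, so for dermal ossicles, lateral line the derived state is '-', and for the remaining characters it is '+'.
bioluminescent organ: derived state '+' in V only — an autapomorphy, so it tells us nothing about relationships among taxa.
Only V, Y, and Z show the derived state '-' for dermal ossicles, supporting them as a clade.
reduced hind limbs (state '+') occurs in V and W but conflicts with the nesting implied by the other characters — most parsimoniously interpreted as homoplasy.
spiracle pair III lost: derived state '+' in L, V, Y, and Z only — synapomorphy for {L, V, Y, Z}.
stem photosynthetic (derived state '+') is shared by V and Z — a synapomorphy uniting that clade.
lateral line (derived state '-') is unique to V (autapomorphy; uninformative for grouping).
Most parsimonious ingroup topology: ((((Z,V),Y),L),W).
Y and L share a more recent common ancestor with each other than either does with W, so W is the least closely related of the three.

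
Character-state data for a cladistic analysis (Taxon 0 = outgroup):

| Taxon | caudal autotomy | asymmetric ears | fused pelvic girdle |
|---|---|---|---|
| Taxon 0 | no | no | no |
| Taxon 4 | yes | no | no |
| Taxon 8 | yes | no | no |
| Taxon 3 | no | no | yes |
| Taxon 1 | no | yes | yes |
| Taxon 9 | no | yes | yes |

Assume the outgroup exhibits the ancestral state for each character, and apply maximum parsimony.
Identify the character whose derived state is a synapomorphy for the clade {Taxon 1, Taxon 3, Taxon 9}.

fused pelvic girdle

The outgroup has state 'no' for every character, so 'yes' is the derived state throughout.
Only Taxon 4 and Taxon 8 show the derived state 'yes' for caudal autotomy, supporting them as a clade.
asymmetric ears: derived state 'yes' in Taxon 1 and Taxon 9 only — synapomorphy for {Taxon 1, Taxon 9}.
fused pelvic girdle: derived state 'yes' in Taxon 1, Taxon 3, and Taxon 9 only — synapomorphy for {Taxon 1, Taxon 3, Taxon 9}.
Most parsimonious ingroup topology: ((Taxon 4,Taxon 8),(Taxon 3,(Taxon 1,Taxon 9))).
The clade {Taxon 1, Taxon 3, Taxon 9} is supported by fused pelvic girdle: its derived state 'yes' occurs in exactly those taxa and in no other taxon (including the outgroup).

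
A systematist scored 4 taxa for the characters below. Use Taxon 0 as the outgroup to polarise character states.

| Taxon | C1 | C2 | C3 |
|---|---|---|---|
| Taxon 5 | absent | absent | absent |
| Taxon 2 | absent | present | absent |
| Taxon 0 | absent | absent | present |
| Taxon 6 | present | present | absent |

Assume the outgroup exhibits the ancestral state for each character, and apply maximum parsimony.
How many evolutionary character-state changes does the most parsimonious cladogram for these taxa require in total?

Character polarity is set by the outgroup: the derived state is whichever differs from the outgroup's state, so for C3 the derived state is 'absent', and for the remaining characters it is 'present'.
C1: derived state 'present' in Taxon 6 only — an autapomorphy, so it tells us nothing about relationships among taxa.
C2: derived state 'present' in Taxon 2 and Taxon 6 only — synapomorphy for {Taxon 2, Taxon 6}.
C3 (derived state 'absent') is shared by all ingroup taxa — unites the whole ingroup.
Most parsimonious ingroup topology: (Taxon 5,(Taxon 6,Taxon 2)).
Changes per character on this tree: C1: 1; C2: 1; C3: 1.
Total = 3.

3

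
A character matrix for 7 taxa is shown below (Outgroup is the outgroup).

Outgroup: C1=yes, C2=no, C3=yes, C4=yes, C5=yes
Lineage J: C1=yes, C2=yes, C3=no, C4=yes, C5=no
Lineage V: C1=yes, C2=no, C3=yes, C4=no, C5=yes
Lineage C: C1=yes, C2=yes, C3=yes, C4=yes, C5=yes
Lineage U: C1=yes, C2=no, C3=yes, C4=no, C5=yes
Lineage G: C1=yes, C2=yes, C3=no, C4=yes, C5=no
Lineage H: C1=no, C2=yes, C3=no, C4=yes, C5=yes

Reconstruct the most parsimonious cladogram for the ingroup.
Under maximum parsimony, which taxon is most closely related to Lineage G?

Lineage J

Character polarity is set by the outgroup: the derived state is whichever differs from the outgroup's state, so for C1, C3, C4, C5 the derived state is 'no', and for the remaining characters it is 'yes'.
C1 (derived state 'no') is unique to Lineage H (autapomorphy; uninformative for grouping).
C2 (derived state 'yes') is shared by Lineage C, Lineage G, Lineage H, and Lineage J — a synapomorphy uniting that clade.
C3: derived state 'no' in Lineage G, Lineage H, and Lineage J only — synapomorphy for {Lineage G, Lineage H, Lineage J}.
C4: derived state 'no' in Lineage U and Lineage V only — synapomorphy for {Lineage U, Lineage V}.
Only Lineage G and Lineage J show the derived state 'no' for C5, supporting them as a clade.
Most parsimonious ingroup topology: ((((Lineage J,Lineage G),Lineage H),Lineage C),(Lineage V,Lineage U)).
Lineage G and Lineage J form a cherry on this tree, so they are sister taxa.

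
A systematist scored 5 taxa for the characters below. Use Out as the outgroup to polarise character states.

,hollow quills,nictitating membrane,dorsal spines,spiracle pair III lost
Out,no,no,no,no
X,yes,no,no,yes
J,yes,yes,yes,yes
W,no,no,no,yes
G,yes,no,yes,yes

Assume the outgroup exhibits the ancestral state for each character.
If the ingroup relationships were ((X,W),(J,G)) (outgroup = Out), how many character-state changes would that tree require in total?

Map each character onto ((X,W),(J,G)) (rooted by Out) and count the minimum state changes it requires (Fitch parsimony):
hollow quills: 2; nictitating membrane: 1; dorsal spines: 1; spiracle pair III lost: 1.
Total tree length = 5.

5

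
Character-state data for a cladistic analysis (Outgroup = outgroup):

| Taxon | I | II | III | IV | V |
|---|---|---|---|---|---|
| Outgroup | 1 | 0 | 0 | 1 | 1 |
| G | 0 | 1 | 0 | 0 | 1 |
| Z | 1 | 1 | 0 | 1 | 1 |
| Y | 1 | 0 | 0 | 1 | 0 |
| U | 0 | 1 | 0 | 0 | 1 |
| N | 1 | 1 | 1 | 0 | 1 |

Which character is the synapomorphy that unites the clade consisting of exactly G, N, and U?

Character polarity is set by the outgroup: the derived state is whichever differs from the outgroup's state, so for I, IV, V the derived state is '0', and for the remaining characters it is '1'.
I (derived state '0') is shared by G and U — a synapomorphy uniting that clade.
II (derived state '1') is shared by G, N, U, and Z — a synapomorphy uniting that clade.
III (derived state '1') is unique to N (autapomorphy; uninformative for grouping).
IV: derived state '0' in G, N, and U only — synapomorphy for {G, N, U}.
V (derived state '0') is unique to Y (autapomorphy; uninformative for grouping).
Most parsimonious ingroup topology: ((((G,U),N),Z),Y).
The clade {G, N, U} is supported by IV: its derived state '0' occurs in exactly those taxa and in no other taxon (including the outgroup).

IV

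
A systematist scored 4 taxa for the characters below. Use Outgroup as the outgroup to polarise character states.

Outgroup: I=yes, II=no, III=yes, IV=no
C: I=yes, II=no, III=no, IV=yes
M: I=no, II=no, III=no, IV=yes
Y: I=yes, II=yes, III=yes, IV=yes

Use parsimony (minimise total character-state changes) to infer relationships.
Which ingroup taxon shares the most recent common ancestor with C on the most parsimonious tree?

Character polarity is set by the outgroup: the derived state is whichever differs from the outgroup's state, so for I, III the derived state is 'no', and for the remaining characters it is 'yes'.
I: derived state 'no' in M only — an autapomorphy, so it tells us nothing about relationships among taxa.
II: derived state 'yes' in Y only — an autapomorphy, so it tells us nothing about relationships among taxa.
III: derived state 'no' in C and M only — synapomorphy for {C, M}.
IV (derived state 'yes') is shared by all ingroup taxa — unites the whole ingroup.
Most parsimonious ingroup topology: ((C,M),Y).
C and M form a cherry on this tree, so they are sister taxa.

M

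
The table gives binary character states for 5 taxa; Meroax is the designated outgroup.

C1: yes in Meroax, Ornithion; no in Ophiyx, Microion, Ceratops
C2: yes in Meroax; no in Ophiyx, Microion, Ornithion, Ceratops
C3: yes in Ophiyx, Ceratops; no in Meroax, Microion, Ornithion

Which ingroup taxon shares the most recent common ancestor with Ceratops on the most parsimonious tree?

Character polarity is set by the outgroup: the derived state is whichever differs from the outgroup's state, so for C1, C2 the derived state is 'no', and for the remaining characters it is 'yes'.
C1: derived state 'no' in Ceratops, Microion, and Ophiyx only — synapomorphy for {Ceratops, Microion, Ophiyx}.
C2 (derived state 'no') is shared by all ingroup taxa — unites the whole ingroup.
Only Ceratops and Ophiyx show the derived state 'yes' for C3, supporting them as a clade.
Most parsimonious ingroup topology: (((Ophiyx,Ceratops),Microion),Ornithion).
Ceratops and Ophiyx form a cherry on this tree, so they are sister taxa.

Ophiyx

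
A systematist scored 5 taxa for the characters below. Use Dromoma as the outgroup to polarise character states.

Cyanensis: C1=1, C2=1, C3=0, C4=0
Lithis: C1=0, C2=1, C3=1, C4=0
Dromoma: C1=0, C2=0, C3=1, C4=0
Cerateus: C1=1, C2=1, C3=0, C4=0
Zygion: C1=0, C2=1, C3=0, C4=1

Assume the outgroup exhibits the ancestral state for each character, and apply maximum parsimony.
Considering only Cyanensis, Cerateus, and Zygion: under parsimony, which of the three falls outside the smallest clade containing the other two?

Zygion

Character polarity is set by the outgroup: the derived state is whichever differs from the outgroup's state, so for C3 the derived state is '0', and for the remaining characters it is '1'.
C1: derived state '1' in Cerateus and Cyanensis only — synapomorphy for {Cerateus, Cyanensis}.
All ingroup taxa share the derived state '1' for C2; it defines the ingroup but does not resolve relationships within it.
Only Cerateus, Cyanensis, and Zygion show the derived state '0' for C3, supporting them as a clade.
C4 (derived state '1') is unique to Zygion (autapomorphy; uninformative for grouping).
Most parsimonious ingroup topology: (((Cerateus,Cyanensis),Zygion),Lithis).
Cerateus and Cyanensis share a more recent common ancestor with each other than either does with Zygion, so Zygion is the least closely related of the three.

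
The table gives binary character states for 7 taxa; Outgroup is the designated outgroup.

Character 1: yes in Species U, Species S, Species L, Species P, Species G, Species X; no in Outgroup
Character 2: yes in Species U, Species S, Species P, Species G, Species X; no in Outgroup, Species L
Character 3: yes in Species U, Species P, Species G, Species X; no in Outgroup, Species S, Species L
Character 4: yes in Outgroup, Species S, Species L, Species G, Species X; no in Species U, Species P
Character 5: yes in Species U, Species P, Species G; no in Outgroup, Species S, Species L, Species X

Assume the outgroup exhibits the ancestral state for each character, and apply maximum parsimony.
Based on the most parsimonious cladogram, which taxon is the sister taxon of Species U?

Character polarity is set by the outgroup: the derived state is whichever differs from the outgroup's state, so for Character 4 the derived state is 'no', and for the remaining characters it is 'yes'.
All ingroup taxa share the derived state 'yes' for Character 1; it defines the ingroup but does not resolve relationships within it.
Character 2: derived state 'yes' in Species G, Species P, Species S, Species U, and Species X only — synapomorphy for {Species G, Species P, Species S, Species U, Species X}.
Only Species G, Species P, Species U, and Species X show the derived state 'yes' for Character 3, supporting them as a clade.
Character 4: derived state 'no' in Species P and Species U only — synapomorphy for {Species P, Species U}.
Only Species G, Species P, and Species U show the derived state 'yes' for Character 5, supporting them as a clade.
Most parsimonious ingroup topology: (((((Species U,Species P),Species G),Species X),Species S),Species L).
Species U and Species P form a cherry on this tree, so they are sister taxa.

Species P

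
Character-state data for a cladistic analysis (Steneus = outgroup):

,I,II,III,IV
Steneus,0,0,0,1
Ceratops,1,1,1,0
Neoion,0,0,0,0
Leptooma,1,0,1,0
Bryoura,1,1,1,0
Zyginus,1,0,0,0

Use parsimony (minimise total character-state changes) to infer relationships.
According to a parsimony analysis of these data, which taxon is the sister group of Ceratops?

Bryoura

Character polarity is set by the outgroup: the derived state is whichever differs from the outgroup's state, so for IV the derived state is '0', and for the remaining characters it is '1'.
Only Bryoura, Ceratops, Leptooma, and Zyginus show the derived state '1' for I, supporting them as a clade.
Only Bryoura and Ceratops show the derived state '1' for II, supporting them as a clade.
III: derived state '1' in Bryoura, Ceratops, and Leptooma only — synapomorphy for {Bryoura, Ceratops, Leptooma}.
IV (derived state '0') is shared by all ingroup taxa — unites the whole ingroup.
Most parsimonious ingroup topology: ((((Ceratops,Bryoura),Leptooma),Zyginus),Neoion).
Ceratops and Bryoura form a cherry on this tree, so they are sister taxa.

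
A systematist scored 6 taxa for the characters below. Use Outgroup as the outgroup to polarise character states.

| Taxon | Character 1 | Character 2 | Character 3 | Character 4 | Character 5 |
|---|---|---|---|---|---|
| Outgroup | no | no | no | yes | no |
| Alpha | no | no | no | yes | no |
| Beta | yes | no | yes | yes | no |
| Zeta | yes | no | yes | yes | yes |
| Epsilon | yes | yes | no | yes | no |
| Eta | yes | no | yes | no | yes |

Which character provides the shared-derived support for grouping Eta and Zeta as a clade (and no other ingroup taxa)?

Character 5

Character polarity is set by the outgroup: the derived state is whichever differs from the outgroup's state, so for Character 4 the derived state is 'no', and for the remaining characters it is 'yes'.
Only Beta, Epsilon, Eta, and Zeta show the derived state 'yes' for Character 1, supporting them as a clade.
Character 2: derived state 'yes' in Epsilon only — an autapomorphy, so it tells us nothing about relationships among taxa.
Only Beta, Eta, and Zeta show the derived state 'yes' for Character 3, supporting them as a clade.
Character 4: derived state 'no' in Eta only — an autapomorphy, so it tells us nothing about relationships among taxa.
Only Eta and Zeta show the derived state 'yes' for Character 5, supporting them as a clade.
Most parsimonious ingroup topology: (Alpha,((Beta,(Zeta,Eta)),Epsilon)).
The clade {Eta, Zeta} is supported by Character 5: its derived state 'yes' occurs in exactly those taxa and in no other taxon (including the outgroup).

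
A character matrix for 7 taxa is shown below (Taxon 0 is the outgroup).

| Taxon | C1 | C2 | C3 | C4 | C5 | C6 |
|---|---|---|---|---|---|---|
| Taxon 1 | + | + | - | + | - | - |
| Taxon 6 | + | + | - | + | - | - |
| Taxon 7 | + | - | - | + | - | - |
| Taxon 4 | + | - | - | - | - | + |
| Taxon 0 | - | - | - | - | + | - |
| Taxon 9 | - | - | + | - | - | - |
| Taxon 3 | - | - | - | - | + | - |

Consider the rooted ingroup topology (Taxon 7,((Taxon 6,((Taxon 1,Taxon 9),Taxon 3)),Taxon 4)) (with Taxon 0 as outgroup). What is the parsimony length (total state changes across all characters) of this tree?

12

Map each character onto (Taxon 7,((Taxon 6,((Taxon 1,Taxon 9),Taxon 3)),Taxon 4)) (rooted by Taxon 0) and count the minimum state changes it requires (Fitch parsimony):
C1: 3; C2: 2; C3: 1; C4: 3; C5: 2; C6: 1.
Total tree length = 12.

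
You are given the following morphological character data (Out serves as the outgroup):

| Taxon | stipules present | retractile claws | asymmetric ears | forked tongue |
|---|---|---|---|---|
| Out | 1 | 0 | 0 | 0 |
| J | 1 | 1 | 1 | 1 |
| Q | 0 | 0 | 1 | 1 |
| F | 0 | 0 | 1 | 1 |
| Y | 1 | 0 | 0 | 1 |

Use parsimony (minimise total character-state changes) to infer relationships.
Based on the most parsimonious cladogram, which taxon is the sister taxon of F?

Character polarity is set by the outgroup: the derived state is whichever differs from the outgroup's state, so for stipules present the derived state is '0', and for the remaining characters it is '1'.
stipules present (derived state '0') is shared by F and Q — a synapomorphy uniting that clade.
retractile claws: derived state '1' in J only — an autapomorphy, so it tells us nothing about relationships among taxa.
asymmetric ears: derived state '1' in F, J, and Q only — synapomorphy for {F, J, Q}.
forked tongue (derived state '1') is shared by all ingroup taxa — unites the whole ingroup.
Most parsimonious ingroup topology: ((J,(Q,F)),Y).
F and Q form a cherry on this tree, so they are sister taxa.

Q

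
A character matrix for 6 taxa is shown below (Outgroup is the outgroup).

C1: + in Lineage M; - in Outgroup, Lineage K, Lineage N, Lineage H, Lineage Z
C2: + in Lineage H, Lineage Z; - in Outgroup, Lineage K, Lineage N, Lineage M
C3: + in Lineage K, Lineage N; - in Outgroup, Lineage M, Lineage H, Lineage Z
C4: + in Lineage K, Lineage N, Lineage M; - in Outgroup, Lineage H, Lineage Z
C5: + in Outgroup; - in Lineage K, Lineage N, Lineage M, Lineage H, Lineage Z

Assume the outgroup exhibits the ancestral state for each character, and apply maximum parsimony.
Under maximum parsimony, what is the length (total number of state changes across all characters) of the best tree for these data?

5

Character polarity is set by the outgroup: the derived state is whichever differs from the outgroup's state, so for C5 the derived state is '-', and for the remaining characters it is '+'.
C1: derived state '+' in Lineage M only — an autapomorphy, so it tells us nothing about relationships among taxa.
C2: derived state '+' in Lineage H and Lineage Z only — synapomorphy for {Lineage H, Lineage Z}.
C3: derived state '+' in Lineage K and Lineage N only — synapomorphy for {Lineage K, Lineage N}.
Only Lineage K, Lineage M, and Lineage N show the derived state '+' for C4, supporting them as a clade.
C5 (derived state '-') is shared by all ingroup taxa — unites the whole ingroup.
Most parsimonious ingroup topology: (((Lineage K,Lineage N),Lineage M),(Lineage H,Lineage Z)).
Changes per character on this tree: C1: 1; C2: 1; C3: 1; C4: 1; C5: 1.
Total = 5.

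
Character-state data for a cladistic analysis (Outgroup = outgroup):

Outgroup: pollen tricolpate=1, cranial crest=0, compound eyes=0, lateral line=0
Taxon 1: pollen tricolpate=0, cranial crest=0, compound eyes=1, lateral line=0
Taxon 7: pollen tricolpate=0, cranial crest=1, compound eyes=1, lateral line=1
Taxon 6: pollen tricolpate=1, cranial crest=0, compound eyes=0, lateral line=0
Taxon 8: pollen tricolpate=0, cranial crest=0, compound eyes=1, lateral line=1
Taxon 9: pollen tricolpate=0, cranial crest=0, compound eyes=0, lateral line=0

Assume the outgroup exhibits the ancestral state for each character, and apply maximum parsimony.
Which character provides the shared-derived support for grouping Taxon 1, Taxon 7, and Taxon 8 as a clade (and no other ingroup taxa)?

Character polarity is set by the outgroup: the derived state is whichever differs from the outgroup's state, so for pollen tricolpate the derived state is '0', and for the remaining characters it is '1'.
pollen tricolpate (derived state '0') is shared by Taxon 1, Taxon 7, Taxon 8, and Taxon 9 — a synapomorphy uniting that clade.
cranial crest (derived state '1') is unique to Taxon 7 (autapomorphy; uninformative for grouping).
compound eyes: derived state '1' in Taxon 1, Taxon 7, and Taxon 8 only — synapomorphy for {Taxon 1, Taxon 7, Taxon 8}.
lateral line (derived state '1') is shared by Taxon 7 and Taxon 8 — a synapomorphy uniting that clade.
Most parsimonious ingroup topology: (((Taxon 1,(Taxon 7,Taxon 8)),Taxon 9),Taxon 6).
The clade {Taxon 1, Taxon 7, Taxon 8} is supported by compound eyes: its derived state '1' occurs in exactly those taxa and in no other taxon (including the outgroup).

compound eyes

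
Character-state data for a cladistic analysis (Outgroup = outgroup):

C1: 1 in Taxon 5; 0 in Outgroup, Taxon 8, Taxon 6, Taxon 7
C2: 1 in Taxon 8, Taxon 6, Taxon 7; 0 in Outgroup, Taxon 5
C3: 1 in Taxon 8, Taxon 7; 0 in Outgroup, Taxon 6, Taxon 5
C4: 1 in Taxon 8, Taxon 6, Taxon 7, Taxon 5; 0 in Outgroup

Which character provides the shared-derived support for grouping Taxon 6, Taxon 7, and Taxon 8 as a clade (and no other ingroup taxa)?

The outgroup has state '0' for every character, so '1' is the derived state throughout.
C1 (derived state '1') is unique to Taxon 5 (autapomorphy; uninformative for grouping).
C2 (derived state '1') is shared by Taxon 6, Taxon 7, and Taxon 8 — a synapomorphy uniting that clade.
C3: derived state '1' in Taxon 7 and Taxon 8 only — synapomorphy for {Taxon 7, Taxon 8}.
All ingroup taxa share the derived state '1' for C4; it defines the ingroup but does not resolve relationships within it.
Most parsimonious ingroup topology: (((Taxon 8,Taxon 7),Taxon 6),Taxon 5).
The clade {Taxon 6, Taxon 7, Taxon 8} is supported by C2: its derived state '1' occurs in exactly those taxa and in no other taxon (including the outgroup).

C2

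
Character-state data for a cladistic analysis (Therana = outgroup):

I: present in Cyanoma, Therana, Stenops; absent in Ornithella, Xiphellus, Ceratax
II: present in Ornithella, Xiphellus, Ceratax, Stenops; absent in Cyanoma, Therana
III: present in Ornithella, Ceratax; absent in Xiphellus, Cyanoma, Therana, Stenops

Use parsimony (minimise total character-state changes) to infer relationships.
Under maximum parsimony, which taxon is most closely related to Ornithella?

Character polarity is set by the outgroup: the derived state is whichever differs from the outgroup's state, so for I the derived state is 'absent', and for the remaining characters it is 'present'.
I (derived state 'absent') is shared by Ceratax, Ornithella, and Xiphellus — a synapomorphy uniting that clade.
Only Ceratax, Ornithella, Stenops, and Xiphellus show the derived state 'present' for II, supporting them as a clade.
III (derived state 'present') is shared by Ceratax and Ornithella — a synapomorphy uniting that clade.
Most parsimonious ingroup topology: ((Stenops,((Ceratax,Ornithella),Xiphellus)),Cyanoma).
Ornithella and Ceratax form a cherry on this tree, so they are sister taxa.

Ceratax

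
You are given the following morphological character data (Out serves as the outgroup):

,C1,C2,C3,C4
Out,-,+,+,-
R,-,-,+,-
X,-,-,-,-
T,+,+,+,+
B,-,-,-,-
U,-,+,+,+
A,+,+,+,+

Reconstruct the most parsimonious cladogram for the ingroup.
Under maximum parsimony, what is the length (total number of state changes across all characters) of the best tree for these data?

Character polarity is set by the outgroup: the derived state is whichever differs from the outgroup's state, so for C2, C3 the derived state is '-', and for the remaining characters it is '+'.
Only A and T show the derived state '+' for C1, supporting them as a clade.
C2 (derived state '-') is shared by B, R, and X — a synapomorphy uniting that clade.
C3: derived state '-' in B and X only — synapomorphy for {B, X}.
Only A, T, and U show the derived state '+' for C4, supporting them as a clade.
Most parsimonious ingroup topology: ((R,(X,B)),((T,A),U)).
Changes per character on this tree: C1: 1; C2: 1; C3: 1; C4: 1.
Total = 4.

4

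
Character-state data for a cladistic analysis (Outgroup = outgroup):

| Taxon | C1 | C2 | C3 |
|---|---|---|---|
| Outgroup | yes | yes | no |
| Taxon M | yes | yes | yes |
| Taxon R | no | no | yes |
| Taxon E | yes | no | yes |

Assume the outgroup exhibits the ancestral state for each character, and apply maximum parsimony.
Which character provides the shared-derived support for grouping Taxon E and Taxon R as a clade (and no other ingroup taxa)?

C2

Character polarity is set by the outgroup: the derived state is whichever differs from the outgroup's state, so for C1, C2 the derived state is 'no', and for the remaining characters it is 'yes'.
C1: derived state 'no' in Taxon R only — an autapomorphy, so it tells us nothing about relationships among taxa.
C2 (derived state 'no') is shared by Taxon E and Taxon R — a synapomorphy uniting that clade.
C3 (derived state 'yes') is shared by all ingroup taxa — unites the whole ingroup.
Most parsimonious ingroup topology: (Taxon M,(Taxon R,Taxon E)).
The clade {Taxon E, Taxon R} is supported by C2: its derived state 'no' occurs in exactly those taxa and in no other taxon (including the outgroup).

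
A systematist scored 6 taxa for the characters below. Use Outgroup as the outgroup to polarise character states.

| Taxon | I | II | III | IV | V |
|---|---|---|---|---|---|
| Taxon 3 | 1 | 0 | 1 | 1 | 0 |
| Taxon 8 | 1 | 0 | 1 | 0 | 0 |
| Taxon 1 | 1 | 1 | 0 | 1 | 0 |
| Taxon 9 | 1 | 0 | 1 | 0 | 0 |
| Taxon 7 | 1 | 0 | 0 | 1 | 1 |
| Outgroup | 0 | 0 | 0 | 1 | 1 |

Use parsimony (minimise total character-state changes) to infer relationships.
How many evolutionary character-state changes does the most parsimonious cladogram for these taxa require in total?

Character polarity is set by the outgroup: the derived state is whichever differs from the outgroup's state, so for IV, V the derived state is '0', and for the remaining characters it is '1'.
I (derived state '1') is shared by all ingroup taxa — unites the whole ingroup.
II (derived state '1') is unique to Taxon 1 (autapomorphy; uninformative for grouping).
Only Taxon 3, Taxon 8, and Taxon 9 show the derived state '1' for III, supporting them as a clade.
IV: derived state '0' in Taxon 8 and Taxon 9 only — synapomorphy for {Taxon 8, Taxon 9}.
V (derived state '0') is shared by Taxon 1, Taxon 3, Taxon 8, and Taxon 9 — a synapomorphy uniting that clade.
Most parsimonious ingroup topology: (((Taxon 3,(Taxon 9,Taxon 8)),Taxon 1),Taxon 7).
Changes per character on this tree: I: 1; II: 1; III: 1; IV: 1; V: 1.
Total = 5.

5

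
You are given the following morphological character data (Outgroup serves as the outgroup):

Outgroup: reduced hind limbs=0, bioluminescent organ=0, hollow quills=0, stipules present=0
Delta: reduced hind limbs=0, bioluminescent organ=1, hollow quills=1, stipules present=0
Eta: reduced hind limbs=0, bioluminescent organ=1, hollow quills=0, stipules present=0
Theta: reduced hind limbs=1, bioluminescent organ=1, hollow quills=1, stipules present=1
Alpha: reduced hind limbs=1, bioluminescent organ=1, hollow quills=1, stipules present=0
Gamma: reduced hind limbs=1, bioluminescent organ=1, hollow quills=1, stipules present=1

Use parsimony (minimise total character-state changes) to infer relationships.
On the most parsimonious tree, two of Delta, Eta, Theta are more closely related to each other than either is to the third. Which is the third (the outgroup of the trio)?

The outgroup has state '0' for every character, so '1' is the derived state throughout.
Only Alpha, Gamma, and Theta show the derived state '1' for reduced hind limbs, supporting them as a clade.
All ingroup taxa share the derived state '1' for bioluminescent organ; it defines the ingroup but does not resolve relationships within it.
hollow quills (derived state '1') is shared by Alpha, Delta, Gamma, and Theta — a synapomorphy uniting that clade.
stipules present: derived state '1' in Gamma and Theta only — synapomorphy for {Gamma, Theta}.
Most parsimonious ingroup topology: ((Delta,((Theta,Gamma),Alpha)),Eta).
Delta and Theta share a more recent common ancestor with each other than either does with Eta, so Eta is the least closely related of the three.

Eta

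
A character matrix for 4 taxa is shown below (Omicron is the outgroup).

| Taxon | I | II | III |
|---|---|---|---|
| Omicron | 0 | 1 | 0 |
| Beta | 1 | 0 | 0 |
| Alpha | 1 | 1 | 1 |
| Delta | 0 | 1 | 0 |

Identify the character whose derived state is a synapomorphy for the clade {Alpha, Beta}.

I

Character polarity is set by the outgroup: the derived state is whichever differs from the outgroup's state, so for II the derived state is '0', and for the remaining characters it is '1'.
Only Alpha and Beta show the derived state '1' for I, supporting them as a clade.
II: derived state '0' in Beta only — an autapomorphy, so it tells us nothing about relationships among taxa.
III: derived state '1' in Alpha only — an autapomorphy, so it tells us nothing about relationships among taxa.
Most parsimonious ingroup topology: ((Beta,Alpha),Delta).
The clade {Alpha, Beta} is supported by I: its derived state '1' occurs in exactly those taxa and in no other taxon (including the outgroup).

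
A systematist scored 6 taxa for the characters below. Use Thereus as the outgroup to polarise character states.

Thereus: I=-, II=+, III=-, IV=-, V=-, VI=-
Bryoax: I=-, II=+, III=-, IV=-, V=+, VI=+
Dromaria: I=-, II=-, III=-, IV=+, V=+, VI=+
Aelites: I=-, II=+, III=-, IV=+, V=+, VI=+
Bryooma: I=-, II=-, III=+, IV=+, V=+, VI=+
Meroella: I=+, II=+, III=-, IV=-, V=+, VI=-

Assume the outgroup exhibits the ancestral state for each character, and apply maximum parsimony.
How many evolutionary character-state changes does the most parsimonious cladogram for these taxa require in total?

6

Character polarity is set by the outgroup: the derived state is whichever differs from the outgroup's state, so for II the derived state is '-', and for the remaining characters it is '+'.
I: derived state '+' in Meroella only — an autapomorphy, so it tells us nothing about relationships among taxa.
Only Bryooma and Dromaria show the derived state '-' for II, supporting them as a clade.
III (derived state '+') is unique to Bryooma (autapomorphy; uninformative for grouping).
IV (derived state '+') is shared by Aelites, Bryooma, and Dromaria — a synapomorphy uniting that clade.
All ingroup taxa share the derived state '+' for V; it defines the ingroup but does not resolve relationships within it.
VI (derived state '+') is shared by Aelites, Bryoax, Bryooma, and Dromaria — a synapomorphy uniting that clade.
Most parsimonious ingroup topology: ((Bryoax,((Dromaria,Bryooma),Aelites)),Meroella).
Changes per character on this tree: I: 1; II: 1; III: 1; IV: 1; V: 1; VI: 1.
Total = 6.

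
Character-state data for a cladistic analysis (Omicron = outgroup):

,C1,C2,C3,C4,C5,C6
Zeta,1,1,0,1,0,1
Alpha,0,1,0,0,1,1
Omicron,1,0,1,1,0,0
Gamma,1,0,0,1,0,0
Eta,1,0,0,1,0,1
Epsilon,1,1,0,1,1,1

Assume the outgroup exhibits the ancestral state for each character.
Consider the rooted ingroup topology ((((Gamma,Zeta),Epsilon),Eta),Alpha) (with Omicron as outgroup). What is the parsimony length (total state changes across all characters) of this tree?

10

Map each character onto ((((Gamma,Zeta),Epsilon),Eta),Alpha) (rooted by Omicron) and count the minimum state changes it requires (Fitch parsimony):
C1: 1; C2: 3; C3: 1; C4: 1; C5: 2; C6: 2.
Total tree length = 10.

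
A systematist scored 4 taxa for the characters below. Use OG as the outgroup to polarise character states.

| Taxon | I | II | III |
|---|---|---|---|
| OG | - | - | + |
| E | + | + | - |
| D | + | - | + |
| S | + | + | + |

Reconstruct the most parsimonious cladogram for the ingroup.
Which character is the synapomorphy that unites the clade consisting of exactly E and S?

II

Character polarity is set by the outgroup: the derived state is whichever differs from the outgroup's state, so for III the derived state is '-', and for the remaining characters it is '+'.
All ingroup taxa share the derived state '+' for I; it defines the ingroup but does not resolve relationships within it.
Only E and S show the derived state '+' for II, supporting them as a clade.
III: derived state '-' in E only — an autapomorphy, so it tells us nothing about relationships among taxa.
Most parsimonious ingroup topology: ((E,S),D).
The clade {E, S} is supported by II: its derived state '+' occurs in exactly those taxa and in no other taxon (including the outgroup).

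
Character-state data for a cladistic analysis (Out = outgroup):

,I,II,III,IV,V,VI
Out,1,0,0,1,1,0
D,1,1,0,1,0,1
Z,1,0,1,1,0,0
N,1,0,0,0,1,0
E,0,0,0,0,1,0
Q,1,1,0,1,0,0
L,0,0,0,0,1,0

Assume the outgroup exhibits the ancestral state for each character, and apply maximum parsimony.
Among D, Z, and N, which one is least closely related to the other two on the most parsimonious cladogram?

Character polarity is set by the outgroup: the derived state is whichever differs from the outgroup's state, so for I, IV, V the derived state is '0', and for the remaining characters it is '1'.
Only E and L show the derived state '0' for I, supporting them as a clade.
II (derived state '1') is shared by D and Q — a synapomorphy uniting that clade.
III (derived state '1') is unique to Z (autapomorphy; uninformative for grouping).
IV: derived state '0' in E, L, and N only — synapomorphy for {E, L, N}.
Only D, Q, and Z show the derived state '0' for V, supporting them as a clade.
VI (derived state '1') is unique to D (autapomorphy; uninformative for grouping).
Most parsimonious ingroup topology: (((D,Q),Z),(N,(E,L))).
Z and D share a more recent common ancestor with each other than either does with N, so N is the least closely related of the three.

N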